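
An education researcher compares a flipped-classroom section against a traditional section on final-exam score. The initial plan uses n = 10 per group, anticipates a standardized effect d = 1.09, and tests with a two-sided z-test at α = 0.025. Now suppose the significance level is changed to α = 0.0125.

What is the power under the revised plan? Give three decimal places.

Power ≈ 0.476

δ = d·√(n/2) = 1.09 × √(10/2) = 2.4373 (unchanged). New critical value: z_{0.0063} = 2.498.
Revised power = Φ(δ − 2.498) + Φ(−δ − 2.498) = Φ(-0.060) + Φ(-4.935) = 0.4759 + 0.0000 = 0.4759.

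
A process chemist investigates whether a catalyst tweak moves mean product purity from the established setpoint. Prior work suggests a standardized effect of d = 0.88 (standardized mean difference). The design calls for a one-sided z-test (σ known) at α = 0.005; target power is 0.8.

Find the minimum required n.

n = 16

Set Φ(δ − 2.576) = 0.8; then δ − 2.576 = Φ⁻¹(0.8) = 0.842, giving δ = 3.417.
δ = d·√n ⇒ n = (δ/d)² = (3.417 / 0.88)² = 15.08.
Round up to the next whole unit.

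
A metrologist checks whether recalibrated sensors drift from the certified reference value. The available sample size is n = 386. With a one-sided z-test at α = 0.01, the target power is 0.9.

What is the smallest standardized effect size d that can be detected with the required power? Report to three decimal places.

Need Φ(δ − 2.326) = 0.9, so δ = 2.326 + 1.282 = 3.608.
δ = d·√n ⇒ d = δ/√n = 3.608/√386 = 0.1836.

d ≈ 0.184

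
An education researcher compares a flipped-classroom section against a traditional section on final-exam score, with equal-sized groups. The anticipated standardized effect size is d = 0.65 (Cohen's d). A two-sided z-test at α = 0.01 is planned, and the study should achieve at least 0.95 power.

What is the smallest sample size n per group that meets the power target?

n = 85 per group

Set Φ(δ − 2.576) = 0.95; then δ − 2.576 = Φ⁻¹(0.95) = 1.645, giving δ = 4.221.
(For δ > 0 the lower-tail rejection region contributes negligibly to power, so the one-term inversion is standard.)
δ = d·√(n/2) ⇒ n = 2(δ/d)² = 2 × (4.221 / 0.65)² = 84.33.
Rounding up, n = 85 per group.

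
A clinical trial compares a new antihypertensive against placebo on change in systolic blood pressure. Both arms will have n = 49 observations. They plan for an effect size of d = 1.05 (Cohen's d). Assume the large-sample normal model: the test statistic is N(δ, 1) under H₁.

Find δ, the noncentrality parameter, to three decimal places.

The noncentrality parameter scales effect size by the design's sample-size factor: δ = d·√(n/2) = 1.05 × √(49/2) = 5.1972

δ ≈ 5.197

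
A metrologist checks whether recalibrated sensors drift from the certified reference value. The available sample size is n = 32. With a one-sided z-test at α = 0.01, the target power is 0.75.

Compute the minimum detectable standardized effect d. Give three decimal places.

d ≈ 0.530

Need Φ(δ − 2.326) = 0.75, so δ = 2.326 + 0.674 = 3.001.
δ = d·√n ⇒ d = δ/√n = 3.001/√32 = 0.5305.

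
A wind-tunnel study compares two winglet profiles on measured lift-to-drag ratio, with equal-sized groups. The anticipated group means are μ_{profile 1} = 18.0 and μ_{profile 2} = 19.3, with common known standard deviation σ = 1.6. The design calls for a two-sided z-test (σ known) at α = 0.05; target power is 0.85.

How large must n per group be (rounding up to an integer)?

n = 28 per group

Standardized effect: d = |μ_{profile 1} − μ_{profile 2}| / σ = |18.0 − 19.3| / 1.6 = 0.8125
Set Φ(δ − 1.960) = 0.85; then δ − 1.960 = Φ⁻¹(0.85) = 1.036, giving δ = 2.996.
(Ignoring the negligible lower-tail rejection probability gives the usual closed-form inversion.)
δ = d·√(n/2) ⇒ n = 2(δ/d)² = 2 × (2.996 / 0.8125)² = 27.20.
Round up to the next whole unit.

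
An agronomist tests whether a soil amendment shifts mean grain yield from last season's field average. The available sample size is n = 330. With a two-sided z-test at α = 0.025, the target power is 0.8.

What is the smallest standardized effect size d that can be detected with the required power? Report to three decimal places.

d ≈ 0.170

Need Φ(δ − 2.241) = 0.8, so δ = 2.241 + 0.842 = 3.083.
(Lower-tail contribution to power is negligible for δ > 0.)
δ = d·√n ⇒ d = δ/√n = 3.083/√330 = 0.1697.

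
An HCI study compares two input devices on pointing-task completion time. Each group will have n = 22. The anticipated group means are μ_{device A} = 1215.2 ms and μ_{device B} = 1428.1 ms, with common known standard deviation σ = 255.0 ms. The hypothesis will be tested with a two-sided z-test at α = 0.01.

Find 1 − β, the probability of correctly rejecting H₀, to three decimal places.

Standardized effect: d = |μ_{device A} − μ_{device B}| / σ = |1215.2 − 1428.1| / 255.0 = 0.8349
Noncentrality parameter: δ = d·√(n/2) = 0.8349 × √(22/2) = 2.7691
Two-sided α = 0.01 → critical value z_{0.005} = 2.576.
Power = Φ(δ − 2.576) + Φ(−δ − 2.576) = Φ(0.193) + Φ(-5.345) = 0.5766 + 0.0000 = 0.5766.

Power ≈ 0.577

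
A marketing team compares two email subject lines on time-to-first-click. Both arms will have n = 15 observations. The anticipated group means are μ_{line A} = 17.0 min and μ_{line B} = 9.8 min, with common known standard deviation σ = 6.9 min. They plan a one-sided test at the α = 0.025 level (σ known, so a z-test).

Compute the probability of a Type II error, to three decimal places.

β ≈ 0.185

Standardized effect: d = |μ_{line A} − μ_{line B}| / σ = |17.0 − 9.8| / 6.9 = 1.0435
Noncentrality parameter: δ = d·√(n/2) = 1.0435 × √(15/2) = 2.8577
One-sided α = 0.025 → critical value z_{0.025} = 1.960.
Power = Φ(δ − 1.960) = Φ(0.898) = 0.8153.
Type II error: β = 1 − power = 1 − 0.8153 = 0.1847.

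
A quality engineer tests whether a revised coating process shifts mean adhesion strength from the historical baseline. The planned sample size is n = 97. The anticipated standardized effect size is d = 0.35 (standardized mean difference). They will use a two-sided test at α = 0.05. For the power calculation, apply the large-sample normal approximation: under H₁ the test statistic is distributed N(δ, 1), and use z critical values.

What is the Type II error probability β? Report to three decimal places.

Noncentrality parameter: δ = d·√n = 0.35 × √97 = 3.4471
Critical value for a two-sided test at α = 0.05: z_{α/2} = 1.960.
Power = Φ(δ − 1.960) + Φ(−δ − 1.960) = Φ(1.487) + Φ(-5.407) = 0.9315 + 0.0000 = 0.9315.
Type II error: β = 1 − power = 1 − 0.9315 = 0.0685.

β ≈ 0.068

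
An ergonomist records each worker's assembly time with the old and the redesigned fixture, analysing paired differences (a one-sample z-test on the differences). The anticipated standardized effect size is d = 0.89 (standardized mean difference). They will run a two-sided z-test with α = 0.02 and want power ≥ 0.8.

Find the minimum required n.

n = 13

Set Φ(δ − 2.326) = 0.8; then δ − 2.326 = Φ⁻¹(0.8) = 0.842, giving δ = 3.168.
(The Φ(−δ − z_{α/2}) term is vanishingly small for δ > 0 and is dropped in the standard sample-size formula.)
δ = d·√n ⇒ n = (δ/d)² = (3.168 / 0.89)² = 12.67.
Round up to the next whole unit.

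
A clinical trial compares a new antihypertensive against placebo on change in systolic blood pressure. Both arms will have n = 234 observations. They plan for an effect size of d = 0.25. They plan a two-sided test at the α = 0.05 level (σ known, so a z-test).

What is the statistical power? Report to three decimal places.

Power ≈ 0.772

Noncentrality parameter: λ = d·√(n/2) = 0.25 × √(234/2) = 2.7042
Critical value for a two-sided test at α = 0.05: z_{α/2} = 1.960.
Power = Φ(λ − 1.960) + Φ(−λ − 1.960) = Φ(0.744) + Φ(-4.664) = 0.7716 + 0.0000 = 0.7716.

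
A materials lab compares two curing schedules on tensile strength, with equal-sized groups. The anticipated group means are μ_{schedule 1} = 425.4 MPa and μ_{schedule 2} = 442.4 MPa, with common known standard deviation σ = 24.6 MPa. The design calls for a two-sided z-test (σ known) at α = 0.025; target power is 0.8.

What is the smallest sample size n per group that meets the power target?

Standardized effect: d = |μ_{schedule 1} − μ_{schedule 2}| / σ = |425.4 − 442.4| / 24.6 = 0.6911
Set Φ(δ − 2.241) = 0.8; then δ − 2.241 = Φ⁻¹(0.8) = 0.842, giving δ = 3.083.
(The Φ(−δ − z_{α/2}) term is vanishingly small for δ > 0 and is dropped in the standard sample-size formula.)
δ = d·√(n/2) ⇒ n = 2(δ/d)² = 2 × (3.083 / 0.6911)² = 39.81.
Rounding up, n = 40 per group.

n = 40 per group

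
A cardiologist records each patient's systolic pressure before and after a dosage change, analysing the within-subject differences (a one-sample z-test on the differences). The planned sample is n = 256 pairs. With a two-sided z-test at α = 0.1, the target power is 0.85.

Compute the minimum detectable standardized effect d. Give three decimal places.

d ≈ 0.168

Need Φ(δ − 1.645) = 0.85, so δ = 1.645 + 1.036 = 2.681.
(The second rejection-region term Φ(−δ − z_{α/2}) is negligible and dropped.)
δ = d·√n ⇒ d = δ/√n = 2.681/√256 = 0.1676.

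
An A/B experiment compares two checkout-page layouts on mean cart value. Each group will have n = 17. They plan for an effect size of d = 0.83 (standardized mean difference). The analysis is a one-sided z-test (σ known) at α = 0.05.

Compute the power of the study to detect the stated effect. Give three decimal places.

Power ≈ 0.781

Noncentrality parameter: δ = d·√(n/2) = 0.83 × √(17/2) = 2.4198
Critical value for a one-sided test at α = 0.05: z_α = 1.645.
Power = Φ(δ − 1.645) = Φ(0.775) = 0.7808.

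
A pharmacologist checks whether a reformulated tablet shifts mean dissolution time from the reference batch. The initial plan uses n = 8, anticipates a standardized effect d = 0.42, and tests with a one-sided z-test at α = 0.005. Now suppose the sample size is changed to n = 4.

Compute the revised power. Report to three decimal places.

With n = 4: δ = d·√n = 0.42 × √4 = 0.8400. Critical value z_{0.005} = 2.576.
Revised power = P(Z > 2.576 − δ) = Φ(-1.736) = 0.0413.

Power ≈ 0.041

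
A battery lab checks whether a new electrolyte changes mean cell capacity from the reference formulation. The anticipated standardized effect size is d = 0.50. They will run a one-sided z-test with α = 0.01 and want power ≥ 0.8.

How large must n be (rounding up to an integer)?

n = 41

For power 0.8 need Φ(δ − z_{0.01}) = 0.8, so δ = z_{0.01} + z_{0.20} = 2.326 + 0.842 = 3.168.
δ = d·√n ⇒ n = (δ/d)² = (3.168 / 0.50)² = 40.14.
Round up to the next whole unit.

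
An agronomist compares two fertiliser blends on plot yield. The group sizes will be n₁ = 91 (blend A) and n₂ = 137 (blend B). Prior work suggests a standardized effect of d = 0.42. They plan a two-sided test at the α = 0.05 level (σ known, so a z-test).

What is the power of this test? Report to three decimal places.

Power ≈ 0.874

Noncentrality parameter: δ = d / √(1/n₁ + 1/n₂) = 0.42 / √(1/91 + 1/137) = 3.1057
Two-sided α = 0.05 → critical value z_{0.025} = 1.960.
Power = Φ(δ − 1.960) + Φ(−δ − 1.960) = Φ(1.146) + Φ(-5.066) = 0.8741 + 0.0000 = 0.8741.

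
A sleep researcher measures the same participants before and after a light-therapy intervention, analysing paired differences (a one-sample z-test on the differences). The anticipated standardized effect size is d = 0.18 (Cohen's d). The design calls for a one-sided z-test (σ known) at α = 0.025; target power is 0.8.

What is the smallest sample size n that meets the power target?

Set Φ(δ − 1.960) = 0.8; then δ − 1.960 = Φ⁻¹(0.8) = 0.842, giving δ = 2.802.
δ = d·√n ⇒ n = (δ/d)² = (2.802 / 0.18)² = 242.25.
Round up to the next whole unit.

n = 243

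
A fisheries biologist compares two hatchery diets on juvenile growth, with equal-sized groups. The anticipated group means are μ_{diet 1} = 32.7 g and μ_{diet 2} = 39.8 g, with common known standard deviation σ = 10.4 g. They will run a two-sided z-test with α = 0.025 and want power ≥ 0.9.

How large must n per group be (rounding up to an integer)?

n = 54 per group

Standardized effect: d = |μ_{diet 1} − μ_{diet 2}| / σ = |32.7 − 39.8| / 10.4 = 0.6827
For power 0.9 need Φ(δ − z_{0.0125}) = 0.9, so δ = z_{0.0125} + z_{0.10} = 2.241 + 1.282 = 3.523.
(The Φ(−δ − z_{α/2}) term is vanishingly small for δ > 0 and is dropped in the standard sample-size formula.)
δ = d·√(n/2) ⇒ n = 2(δ/d)² = 2 × (3.523 / 0.6827)² = 53.26.
Round up to the next whole unit.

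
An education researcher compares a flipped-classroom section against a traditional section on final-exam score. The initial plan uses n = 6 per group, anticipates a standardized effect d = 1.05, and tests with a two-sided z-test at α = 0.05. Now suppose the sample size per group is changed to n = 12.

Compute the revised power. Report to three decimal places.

With n = 12 per group: δ = d·√(n/2) = 1.05 × √(12/2) = 2.5720. Critical value z_{0.025} = 1.960.
Revised power = Φ(δ − 1.960) + Φ(−δ − 1.960) = Φ(0.612) + Φ(-4.532) = 0.7297 + 0.0000 = 0.7297.

Power ≈ 0.730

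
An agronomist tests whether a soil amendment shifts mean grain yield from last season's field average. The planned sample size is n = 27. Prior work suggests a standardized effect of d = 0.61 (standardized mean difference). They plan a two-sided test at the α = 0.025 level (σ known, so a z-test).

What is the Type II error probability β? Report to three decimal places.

β ≈ 0.177

Noncentrality parameter: δ = d·√n = 0.61 × √27 = 3.1697
Two-sided α = 0.025 → critical value z_{0.0125} = 2.241.
Power = Φ(δ − 2.241) + Φ(−δ − 2.241) = Φ(0.928) + Φ(-5.411) = 0.8234 + 0.0000 = 0.8234.
Type II error: β = 1 − power = 1 − 0.8234 = 0.1766.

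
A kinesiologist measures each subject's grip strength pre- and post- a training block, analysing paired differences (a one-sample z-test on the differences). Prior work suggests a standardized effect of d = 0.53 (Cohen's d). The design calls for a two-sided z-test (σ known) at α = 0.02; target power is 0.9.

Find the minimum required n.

For power 0.9 need Φ(δ − z_{0.01}) = 0.9, so δ = z_{0.01} + z_{0.10} = 2.326 + 1.282 = 3.608.
(For δ > 0 the lower-tail rejection region contributes negligibly to power, so the one-term inversion is standard.)
δ = d·√n ⇒ n = (δ/d)² = (3.608 / 0.53)² = 46.34.
Rounding up, n = 47.

n = 47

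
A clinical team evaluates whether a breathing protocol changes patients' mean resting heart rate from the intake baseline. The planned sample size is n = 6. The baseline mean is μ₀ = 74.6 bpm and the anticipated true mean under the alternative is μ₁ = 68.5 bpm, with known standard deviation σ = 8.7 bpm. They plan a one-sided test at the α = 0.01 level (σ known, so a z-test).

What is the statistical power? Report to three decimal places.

Standardized effect: d = |μ₁ − μ₀| / σ = |68.5 − 74.6| / 8.7 = 0.7011
Noncentrality parameter: δ = d·√n = 0.7011 × √6 = 1.7175
Critical value for a one-sided test at α = 0.01: z_α = 2.326.
Power = P(Z > 2.326 − δ) = Φ(-0.609) = 0.2713.

Power ≈ 0.271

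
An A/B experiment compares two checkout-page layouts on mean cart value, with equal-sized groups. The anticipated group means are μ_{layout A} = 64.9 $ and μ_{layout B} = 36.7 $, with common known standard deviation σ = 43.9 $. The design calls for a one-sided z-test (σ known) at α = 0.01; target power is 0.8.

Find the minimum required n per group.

n = 49 per group

Standardized effect: d = |μ_{layout A} − μ_{layout B}| / σ = |64.9 − 36.7| / 43.9 = 0.6424
For power 0.8 need Φ(δ − z_{0.01}) = 0.8, so δ = z_{0.01} + z_{0.20} = 2.326 + 0.842 = 3.168.
δ = d·√(n/2) ⇒ n = 2(δ/d)² = 2 × (3.168 / 0.6424)² = 48.64.
Round up to the next whole unit.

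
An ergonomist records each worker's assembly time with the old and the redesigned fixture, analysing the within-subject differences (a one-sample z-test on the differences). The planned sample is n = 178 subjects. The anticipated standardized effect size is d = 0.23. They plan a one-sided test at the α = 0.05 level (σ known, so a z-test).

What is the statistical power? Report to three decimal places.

Power ≈ 0.923

Noncentrality parameter: δ = d·√n = 0.23 × √178 = 3.0686
Critical value for a one-sided test at α = 0.05: z_α = 1.645.
Power = P(Z > 1.645 − δ) = Φ(1.424) = 0.9227.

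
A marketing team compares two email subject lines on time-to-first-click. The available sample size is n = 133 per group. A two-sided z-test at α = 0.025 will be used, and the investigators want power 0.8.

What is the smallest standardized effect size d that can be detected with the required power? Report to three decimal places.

Need Φ(δ − 2.241) = 0.8, so δ = 2.241 + 0.842 = 3.083.
(Lower-tail contribution to power is negligible for δ > 0.)
δ = d·√(n/2) ⇒ d = δ/√(n/2) = 3.083/√(133/2) = 0.3781.

d ≈ 0.378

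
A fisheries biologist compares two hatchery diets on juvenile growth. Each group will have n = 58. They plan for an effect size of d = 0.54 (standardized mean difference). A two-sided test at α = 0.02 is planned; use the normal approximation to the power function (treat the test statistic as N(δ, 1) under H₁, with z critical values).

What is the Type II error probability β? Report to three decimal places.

β ≈ 0.280

Noncentrality parameter: δ = d·√(n/2) = 0.54 × √(58/2) = 2.9080
Two-sided α = 0.02 → critical value z_{0.01} = 2.326.
Power = Φ(δ − 2.326) + Φ(−δ − 2.326) = Φ(0.582) + Φ(-5.234) = 0.7196 + 0.0000 = 0.7196.
Type II error: β = 1 − power = 1 − 0.7196 = 0.2804.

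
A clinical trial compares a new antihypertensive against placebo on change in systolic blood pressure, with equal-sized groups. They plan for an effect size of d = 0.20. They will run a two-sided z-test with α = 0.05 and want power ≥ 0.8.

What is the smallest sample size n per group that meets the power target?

Set Φ(δ − 1.960) = 0.8; then δ − 1.960 = Φ⁻¹(0.8) = 0.842, giving δ = 2.802.
(Ignoring the negligible lower-tail rejection probability gives the usual closed-form inversion.)
δ = d·√(n/2) ⇒ n = 2(δ/d)² = 2 × (2.802 / 0.20)² = 392.44.
Rounding up, n = 393 per group.

n = 393 per group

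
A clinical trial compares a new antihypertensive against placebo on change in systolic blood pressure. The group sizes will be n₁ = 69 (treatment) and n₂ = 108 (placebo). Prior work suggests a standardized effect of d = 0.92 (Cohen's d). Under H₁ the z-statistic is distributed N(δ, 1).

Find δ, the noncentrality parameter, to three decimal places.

δ ≈ 5.969

δ = d / √(1/n₁ + 1/n₂) = 0.92 / √(1/69 + 1/108) = 5.9695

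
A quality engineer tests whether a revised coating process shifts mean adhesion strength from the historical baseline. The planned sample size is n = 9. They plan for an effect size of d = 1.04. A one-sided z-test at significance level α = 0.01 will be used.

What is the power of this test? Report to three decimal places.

Power ≈ 0.786

Noncentrality parameter: δ = d·√n = 1.04 × √9 = 3.1200
Critical value for a one-sided test at α = 0.01: z_α = 2.326.
Power = P(Z > 2.326 − δ) = Φ(0.794) = 0.7863.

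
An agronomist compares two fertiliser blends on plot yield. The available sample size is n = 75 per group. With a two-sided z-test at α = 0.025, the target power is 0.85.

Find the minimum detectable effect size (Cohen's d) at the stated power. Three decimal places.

d ≈ 0.535

Required noncentrality: δ = z_{0.0125} + z_{0.15} = 2.241 + 1.036 = 3.278.
(The second rejection-region term Φ(−δ − z_{α/2}) is negligible and dropped.)
δ = d·√(n/2) ⇒ d = δ/√(n/2) = 3.278/√(75/2) = 0.5353.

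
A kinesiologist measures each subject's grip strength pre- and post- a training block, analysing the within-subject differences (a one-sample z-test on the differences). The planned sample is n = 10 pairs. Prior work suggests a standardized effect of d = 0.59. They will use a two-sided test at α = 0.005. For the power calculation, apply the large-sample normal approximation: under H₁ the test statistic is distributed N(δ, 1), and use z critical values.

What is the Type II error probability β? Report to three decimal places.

β ≈ 0.827

Noncentrality parameter: δ = d·√n = 0.59 × √10 = 1.8657
Two-sided α = 0.005 → critical value z_{0.0025} = 2.807.
Power = Φ(δ − 2.807) + Φ(−δ − 2.807) = Φ(-0.941) + Φ(-4.673) = 0.1733 + 0.0000 = 0.1733.
Type II error: β = 1 − power = 1 − 0.1733 = 0.8267.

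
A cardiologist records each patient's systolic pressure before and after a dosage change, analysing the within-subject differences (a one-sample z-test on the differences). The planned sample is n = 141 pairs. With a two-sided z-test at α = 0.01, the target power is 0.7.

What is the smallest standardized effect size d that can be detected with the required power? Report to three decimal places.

Required noncentrality: δ = z_{0.005} + z_{0.30} = 2.576 + 0.524 = 3.100.
(The second rejection-region term Φ(−δ − z_{α/2}) is negligible and dropped.)
δ = d·√n ⇒ d = δ/√n = 3.100/√141 = 0.2611.

d ≈ 0.261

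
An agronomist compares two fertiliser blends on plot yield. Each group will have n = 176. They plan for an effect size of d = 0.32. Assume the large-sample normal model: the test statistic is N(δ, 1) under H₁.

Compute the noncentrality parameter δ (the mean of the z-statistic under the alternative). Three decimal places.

δ = d·√(n/2) = 0.32 × √(176/2) = 3.0019

δ ≈ 3.002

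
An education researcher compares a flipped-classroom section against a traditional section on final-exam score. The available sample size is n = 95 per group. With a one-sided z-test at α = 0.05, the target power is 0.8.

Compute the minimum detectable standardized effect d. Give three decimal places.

d ≈ 0.361

Required noncentrality: δ = z_{0.05} + z_{0.20} = 1.645 + 0.842 = 2.486.
δ = d·√(n/2) ⇒ d = δ/√(n/2) = 2.486/√(95/2) = 0.3608.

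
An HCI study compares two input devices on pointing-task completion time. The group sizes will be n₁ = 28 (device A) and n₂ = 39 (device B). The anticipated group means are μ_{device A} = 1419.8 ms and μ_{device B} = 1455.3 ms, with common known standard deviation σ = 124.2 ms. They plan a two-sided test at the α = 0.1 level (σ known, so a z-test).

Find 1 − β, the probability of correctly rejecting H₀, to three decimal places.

Power ≈ 0.314

Standardized effect: d = |μ_{device A} − μ_{device B}| / σ = |1419.8 − 1455.3| / 124.2 = 0.2858
Noncentrality parameter: δ = d / √(1/n₁ + 1/n₂) = 0.2858 / √(1/28 + 1/39) = 1.1539
Critical value for a two-sided test at α = 0.1: z_{α/2} = 1.645.
Power = Φ(δ − 1.645) + Φ(−δ − 1.645) = Φ(-0.491) + Φ(-2.799) = 0.3117 + 0.0026 = 0.3143.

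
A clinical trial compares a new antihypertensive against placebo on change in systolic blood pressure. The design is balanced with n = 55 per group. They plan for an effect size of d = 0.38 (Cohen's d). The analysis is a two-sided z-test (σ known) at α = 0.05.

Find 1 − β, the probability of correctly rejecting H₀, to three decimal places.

Power ≈ 0.513

Noncentrality parameter: δ = d·√(n/2) = 0.38 × √(55/2) = 1.9927
Critical value for a two-sided test at α = 0.05: z_{α/2} = 1.960.
Power = Φ(δ − 1.960) + Φ(−δ − 1.960) = Φ(0.033) + Φ(-3.953) = 0.5131 + 0.0000 = 0.5131.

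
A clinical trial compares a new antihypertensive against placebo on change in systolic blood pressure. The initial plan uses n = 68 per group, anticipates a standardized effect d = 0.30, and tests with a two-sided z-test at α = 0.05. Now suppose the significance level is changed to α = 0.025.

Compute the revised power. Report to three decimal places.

Power ≈ 0.311

δ = d·√(n/2) = 0.30 × √(68/2) = 1.7493 (unchanged). New critical value: z_{0.0125} = 2.241.
Revised power = Φ(δ − 2.241) + Φ(−δ − 2.241) = Φ(-0.492) + Φ(-3.991) = 0.3113 + 0.0000 = 0.3114.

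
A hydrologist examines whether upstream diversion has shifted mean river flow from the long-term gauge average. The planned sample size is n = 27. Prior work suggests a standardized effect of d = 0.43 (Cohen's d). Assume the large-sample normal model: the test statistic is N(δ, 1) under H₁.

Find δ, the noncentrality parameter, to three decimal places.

δ = d·√n = 0.43 × √27 = 2.2343

δ ≈ 2.234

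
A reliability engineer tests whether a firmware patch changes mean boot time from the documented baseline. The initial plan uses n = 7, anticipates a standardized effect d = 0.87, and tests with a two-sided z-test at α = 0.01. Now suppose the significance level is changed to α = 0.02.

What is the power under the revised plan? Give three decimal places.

δ = d·√n = 0.87 × √7 = 2.3018 (unchanged). New critical value: z_{0.01} = 2.326.
Revised power = Φ(δ − 2.326) + Φ(−δ − 2.326) = Φ(-0.025) + Φ(-4.628) = 0.4902 + 0.0000 = 0.4902.

Power ≈ 0.490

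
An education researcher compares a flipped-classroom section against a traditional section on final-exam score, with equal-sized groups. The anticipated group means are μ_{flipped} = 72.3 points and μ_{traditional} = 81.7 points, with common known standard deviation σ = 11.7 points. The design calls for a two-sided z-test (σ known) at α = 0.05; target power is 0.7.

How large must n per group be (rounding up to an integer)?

n = 20 per group

Standardized effect: d = |μ_{flipped} − μ_{traditional}| / σ = |72.3 − 81.7| / 11.7 = 0.8034
For power 0.7 need Φ(δ − z_{0.025}) = 0.7, so δ = z_{0.025} + z_{0.30} = 1.960 + 0.524 = 2.484.
(Ignoring the negligible lower-tail rejection probability gives the usual closed-form inversion.)
δ = d·√(n/2) ⇒ n = 2(δ/d)² = 2 × (2.484 / 0.8034)² = 19.12.
Round up to the next whole unit.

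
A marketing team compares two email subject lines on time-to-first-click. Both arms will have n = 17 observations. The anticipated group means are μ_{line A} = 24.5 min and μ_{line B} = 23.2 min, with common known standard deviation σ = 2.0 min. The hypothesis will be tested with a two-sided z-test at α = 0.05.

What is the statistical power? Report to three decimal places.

Power ≈ 0.474

Standardized effect: d = |μ_{line A} − μ_{line B}| / σ = |24.5 − 23.2| / 2.0 = 0.6500
Noncentrality parameter: δ = d·√(n/2) = 0.6500 × √(17/2) = 1.8951
Two-sided α = 0.05 → critical value z_{0.025} = 1.960.
Power = Φ(δ − 1.960) + Φ(−δ − 1.960) = Φ(-0.065) + Φ(-3.855) = 0.4741 + 0.0001 = 0.4742.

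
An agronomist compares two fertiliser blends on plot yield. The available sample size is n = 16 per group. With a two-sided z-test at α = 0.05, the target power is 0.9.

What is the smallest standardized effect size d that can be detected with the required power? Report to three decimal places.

d ≈ 1.146

Required noncentrality: δ = z_{0.025} + z_{0.10} = 1.960 + 1.282 = 3.242.
(The second rejection-region term Φ(−δ − z_{α/2}) is negligible and dropped.)
δ = d·√(n/2) ⇒ d = δ/√(n/2) = 3.242/√(16/2) = 1.1460.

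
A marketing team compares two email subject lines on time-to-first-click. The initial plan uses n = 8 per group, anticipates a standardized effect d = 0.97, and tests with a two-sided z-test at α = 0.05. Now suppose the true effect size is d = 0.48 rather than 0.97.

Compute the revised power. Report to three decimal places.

With d = 0.48: δ = d·√(n/2) = 0.48 × √(8/2) = 0.9600. Critical value z_{0.025} = 1.960.
Revised power = Φ(δ − 1.960) + Φ(−δ − 1.960) = Φ(-1.000) + Φ(-2.920) = 0.1587 + 0.0018 = 0.1604.

Power ≈ 0.160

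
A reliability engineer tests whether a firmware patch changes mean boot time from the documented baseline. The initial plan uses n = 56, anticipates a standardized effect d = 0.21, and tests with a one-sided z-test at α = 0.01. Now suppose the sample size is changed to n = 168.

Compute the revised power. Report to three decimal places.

Power ≈ 0.654

With n = 168: δ = d·√n = 0.21 × √168 = 2.7219. Critical value z_{0.01} = 2.326.
Revised power = P(Z > 2.326 − δ) = Φ(0.396) = 0.6538.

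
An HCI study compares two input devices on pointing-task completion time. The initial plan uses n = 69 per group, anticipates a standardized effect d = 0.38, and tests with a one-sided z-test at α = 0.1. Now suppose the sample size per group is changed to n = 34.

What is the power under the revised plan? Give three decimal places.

With n = 34 per group: δ = d·√(n/2) = 0.38 × √(34/2) = 1.5668. Critical value z_{0.1} = 1.282.
Revised power = Φ(δ − 1.282) = Φ(0.285) = 0.6123.

Power ≈ 0.612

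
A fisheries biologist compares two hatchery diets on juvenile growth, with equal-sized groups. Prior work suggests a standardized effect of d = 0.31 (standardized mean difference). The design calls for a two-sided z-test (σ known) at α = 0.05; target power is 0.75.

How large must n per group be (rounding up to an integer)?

Set Φ(δ − 1.960) = 0.75; then δ − 1.960 = Φ⁻¹(0.75) = 0.674, giving δ = 2.634.
(The Φ(−δ − z_{α/2}) term is vanishingly small for δ > 0 and is dropped in the standard sample-size formula.)
δ = d·√(n/2) ⇒ n = 2(δ/d)² = 2 × (2.634 / 0.31)² = 144.44.
Rounding up, n = 145 per group.

n = 145 per group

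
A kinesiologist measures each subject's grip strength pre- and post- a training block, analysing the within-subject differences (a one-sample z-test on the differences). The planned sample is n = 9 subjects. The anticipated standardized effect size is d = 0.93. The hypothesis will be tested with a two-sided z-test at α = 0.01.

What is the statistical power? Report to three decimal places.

Power ≈ 0.585

Noncentrality parameter: δ = d·√n = 0.93 × √9 = 2.7900
Two-sided α = 0.01 → critical value z_{0.005} = 2.576.
Power = Φ(δ − 2.576) + Φ(−δ − 2.576) = Φ(0.214) + Φ(-5.366) = 0.5848 + 0.0000 = 0.5848.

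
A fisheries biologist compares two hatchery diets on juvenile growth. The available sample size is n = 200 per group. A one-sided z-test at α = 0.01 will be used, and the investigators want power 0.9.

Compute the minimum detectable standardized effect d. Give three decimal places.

Required noncentrality: δ = z_{0.01} + z_{0.10} = 2.326 + 1.282 = 3.608.
δ = d·√(n/2) ⇒ d = δ/√(n/2) = 3.608/√(200/2) = 0.3608.

d ≈ 0.361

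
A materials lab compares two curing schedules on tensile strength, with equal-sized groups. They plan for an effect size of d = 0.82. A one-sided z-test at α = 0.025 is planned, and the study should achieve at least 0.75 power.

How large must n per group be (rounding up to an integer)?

Set Φ(δ − 1.960) = 0.75; then δ − 1.960 = Φ⁻¹(0.75) = 0.674, giving δ = 2.634.
δ = d·√(n/2) ⇒ n = 2(δ/d)² = 2 × (2.634 / 0.82)² = 20.64.
Rounding up, n = 21 per group.

n = 21 per group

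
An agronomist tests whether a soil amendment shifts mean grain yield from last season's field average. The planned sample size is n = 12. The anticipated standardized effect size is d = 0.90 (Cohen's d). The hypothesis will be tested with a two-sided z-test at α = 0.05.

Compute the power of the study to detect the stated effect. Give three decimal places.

Power ≈ 0.877

Noncentrality parameter: δ = d·√n = 0.90 × √12 = 3.1177
Two-sided α = 0.05 → critical value z_{0.025} = 1.960.
Power = Φ(δ − 1.960) + Φ(−δ − 1.960) = Φ(1.158) + Φ(-5.078) = 0.8765 + 0.0000 = 0.8765.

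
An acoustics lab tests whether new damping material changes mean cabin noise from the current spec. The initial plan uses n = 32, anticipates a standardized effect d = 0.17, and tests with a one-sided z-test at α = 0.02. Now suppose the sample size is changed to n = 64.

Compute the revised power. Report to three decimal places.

With n = 64: δ = d·√n = 0.17 × √64 = 1.3600. Critical value z_{0.02} = 2.054.
Revised power = P(Z > 2.054 − δ) = Φ(-0.694) = 0.2439.

Power ≈ 0.244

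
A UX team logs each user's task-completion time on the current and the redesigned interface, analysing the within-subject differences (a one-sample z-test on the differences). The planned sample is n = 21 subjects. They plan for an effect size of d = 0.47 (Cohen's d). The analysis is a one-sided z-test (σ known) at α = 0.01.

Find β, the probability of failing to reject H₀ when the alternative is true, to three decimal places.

β ≈ 0.568

Noncentrality parameter: δ = d·√n = 0.47 × √21 = 2.1538
One-sided α = 0.01 → critical value z_{0.01} = 2.326.
Power = Φ(δ − 2.326) = Φ(-0.173) = 0.4315.
Type II error: β = 1 − power = 1 − 0.4315 = 0.5685.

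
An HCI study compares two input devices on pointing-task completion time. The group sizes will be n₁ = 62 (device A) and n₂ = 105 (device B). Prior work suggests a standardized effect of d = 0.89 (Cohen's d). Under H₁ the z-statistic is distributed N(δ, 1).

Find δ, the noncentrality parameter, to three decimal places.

δ ≈ 5.557

The noncentrality parameter scales effect size by the design's sample-size factor: δ = d / √(1/n₁ + 1/n₂) = 0.89 / √(1/62 + 1/105) = 5.5568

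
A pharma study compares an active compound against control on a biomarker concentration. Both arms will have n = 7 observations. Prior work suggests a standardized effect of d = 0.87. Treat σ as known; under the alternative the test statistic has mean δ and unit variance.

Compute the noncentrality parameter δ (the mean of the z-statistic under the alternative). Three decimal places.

The noncentrality parameter scales effect size by the design's sample-size factor: δ = d·√(n/2) = 0.87 × √(7/2) = 1.6276

δ ≈ 1.628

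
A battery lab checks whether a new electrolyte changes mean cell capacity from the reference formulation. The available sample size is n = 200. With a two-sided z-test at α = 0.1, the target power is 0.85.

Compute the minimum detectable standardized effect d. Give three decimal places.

d ≈ 0.190

Required noncentrality: δ = z_{0.05} + z_{0.15} = 1.645 + 1.036 = 2.681.
(Lower-tail contribution to power is negligible for δ > 0.)
δ = d·√n ⇒ d = δ/√n = 2.681/√200 = 0.1896.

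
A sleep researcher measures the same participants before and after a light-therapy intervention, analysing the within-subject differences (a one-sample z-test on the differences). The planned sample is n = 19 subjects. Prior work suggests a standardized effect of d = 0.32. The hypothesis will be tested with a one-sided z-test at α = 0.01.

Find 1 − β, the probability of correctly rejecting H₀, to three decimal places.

Noncentrality parameter: δ = d·√n = 0.32 × √19 = 1.3948
Critical value for a one-sided test at α = 0.01: z_α = 2.326.
Power = Φ(δ − 2.326) = Φ(-0.932) = 0.1758.

Power ≈ 0.176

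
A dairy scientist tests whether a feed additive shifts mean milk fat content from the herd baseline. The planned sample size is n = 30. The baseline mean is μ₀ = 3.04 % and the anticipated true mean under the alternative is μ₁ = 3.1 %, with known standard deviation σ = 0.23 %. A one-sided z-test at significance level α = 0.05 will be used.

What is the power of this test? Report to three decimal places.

Standardized effect: d = |μ₁ − μ₀| / σ = |3.1 − 3.04| / 0.23 = 0.2609
Noncentrality parameter: δ = d·√n = 0.2609 × √30 = 1.4288
Critical value for a one-sided test at α = 0.05: z_α = 1.645.
Power = P(Z > 1.645 − δ) = Φ(-0.216) = 0.4145.

Power ≈ 0.414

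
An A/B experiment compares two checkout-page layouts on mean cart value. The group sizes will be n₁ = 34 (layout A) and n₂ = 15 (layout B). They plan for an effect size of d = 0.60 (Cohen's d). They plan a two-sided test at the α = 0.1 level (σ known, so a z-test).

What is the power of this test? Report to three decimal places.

Noncentrality parameter: δ = d / √(1/n₁ + 1/n₂) = 0.60 / √(1/34 + 1/15) = 1.9357
Critical value for a two-sided test at α = 0.1: z_{α/2} = 1.645.
Power = Φ(δ − 1.645) + Φ(−δ − 1.645) = Φ(0.291) + Φ(-3.581) = 0.6144 + 0.0002 = 0.6146.

Power ≈ 0.615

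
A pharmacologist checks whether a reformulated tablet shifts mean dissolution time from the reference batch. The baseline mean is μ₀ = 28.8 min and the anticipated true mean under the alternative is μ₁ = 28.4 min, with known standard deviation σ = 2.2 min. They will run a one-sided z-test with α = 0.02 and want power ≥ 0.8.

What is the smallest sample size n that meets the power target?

n = 254

Standardized effect: d = |μ₁ − μ₀| / σ = |28.4 − 28.8| / 2.2 = 0.1818
Set Φ(δ − 2.054) = 0.8; then δ − 2.054 = Φ⁻¹(0.8) = 0.842, giving δ = 2.895.
δ = d·√n ⇒ n = (δ/d)² = (2.895 / 0.1818)² = 253.59.
Rounding up, n = 254.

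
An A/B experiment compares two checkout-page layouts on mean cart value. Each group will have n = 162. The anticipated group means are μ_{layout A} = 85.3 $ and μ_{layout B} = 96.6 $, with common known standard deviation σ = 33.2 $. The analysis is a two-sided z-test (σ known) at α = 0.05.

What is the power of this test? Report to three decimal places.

Power ≈ 0.865

Standardized effect: d = |μ_{layout A} − μ_{layout B}| / σ = |85.3 − 96.6| / 33.2 = 0.3404
Noncentrality parameter: δ = d·√(n/2) = 0.3404 × √(162/2) = 3.0633
Two-sided α = 0.05 → critical value z_{0.025} = 1.960.
Power = Φ(δ − 1.960) + Φ(−δ − 1.960) = Φ(1.103) + Φ(-5.023) = 0.8650 + 0.0000 = 0.8650.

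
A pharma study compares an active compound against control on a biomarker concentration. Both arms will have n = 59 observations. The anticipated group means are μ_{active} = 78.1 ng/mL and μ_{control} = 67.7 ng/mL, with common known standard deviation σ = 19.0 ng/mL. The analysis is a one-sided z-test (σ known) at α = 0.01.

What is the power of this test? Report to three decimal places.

Power ≈ 0.741

Standardized effect: d = |μ_{active} − μ_{control}| / σ = |78.1 − 67.7| / 19.0 = 0.5474
Noncentrality parameter: δ = d·√(n/2) = 0.5474 × √(59/2) = 2.9730
Critical value for a one-sided test at α = 0.01: z_α = 2.326.
Power = Φ(δ − 2.326) = Φ(0.647) = 0.7411.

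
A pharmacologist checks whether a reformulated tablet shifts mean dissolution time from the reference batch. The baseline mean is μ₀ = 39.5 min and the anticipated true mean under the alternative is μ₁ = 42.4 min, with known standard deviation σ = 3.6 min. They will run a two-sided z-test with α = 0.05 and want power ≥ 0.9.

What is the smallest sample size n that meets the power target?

n = 17

Standardized effect: d = |μ₁ − μ₀| / σ = |42.4 − 39.5| / 3.6 = 0.8056
For power 0.9 need Φ(δ − z_{0.025}) = 0.9, so δ = z_{0.025} + z_{0.10} = 1.960 + 1.282 = 3.242.
(Ignoring the negligible lower-tail rejection probability gives the usual closed-form inversion.)
δ = d·√n ⇒ n = (δ/d)² = (3.242 / 0.8056)² = 16.19.
Round up to the next whole unit.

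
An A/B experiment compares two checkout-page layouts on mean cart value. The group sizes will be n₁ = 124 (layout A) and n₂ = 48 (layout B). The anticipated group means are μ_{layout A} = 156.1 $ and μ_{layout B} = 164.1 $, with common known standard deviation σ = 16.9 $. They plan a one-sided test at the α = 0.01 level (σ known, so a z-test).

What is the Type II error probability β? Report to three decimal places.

Standardized effect: d = |μ_{layout A} − μ_{layout B}| / σ = |156.1 − 164.1| / 16.9 = 0.4734
Noncentrality parameter: δ = d / √(1/n₁ + 1/n₂) = 0.4734 / √(1/124 + 1/48) = 2.7846
One-sided α = 0.01 → critical value z_{0.01} = 2.326.
Power = Φ(δ − 2.326) = Φ(0.458) = 0.6766.
Type II error: β = 1 − power = 1 − 0.6766 = 0.3234.

β ≈ 0.323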